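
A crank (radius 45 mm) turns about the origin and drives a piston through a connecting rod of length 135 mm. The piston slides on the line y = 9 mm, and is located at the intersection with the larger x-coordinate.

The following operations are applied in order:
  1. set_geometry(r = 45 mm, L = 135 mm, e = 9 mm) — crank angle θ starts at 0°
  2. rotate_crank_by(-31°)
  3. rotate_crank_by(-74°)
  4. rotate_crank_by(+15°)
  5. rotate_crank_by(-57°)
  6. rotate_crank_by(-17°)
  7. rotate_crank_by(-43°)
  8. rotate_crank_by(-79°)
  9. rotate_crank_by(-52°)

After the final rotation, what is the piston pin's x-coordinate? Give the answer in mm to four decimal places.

176.4944

set_geometry: r = 45 mm, L = 135 mm, e = 9 mm; θ ← 0°
rotate_crank_by(-31°): θ ← 0° -31° = -31°
rotate_crank_by(-74°): θ ← -31° -74° = -105°
rotate_crank_by(+15°): θ ← -105° +15° = -90°
rotate_crank_by(-57°): θ ← -90° -57° = -147°
rotate_crank_by(-17°): θ ← -147° -17° = -164°
rotate_crank_by(-43°): θ ← -164° -43° = -207°
rotate_crank_by(-79°): θ ← -207° -79° = -286°
rotate_crank_by(-52°): θ ← -286° -52° = -338°
crank pin P = (r cos θ, r sin θ) = (41.723273, 16.857297)
h = r sin θ − e = 16.857297 − 9 = 7.857297
x = r cos θ + √(L² − h²) = 41.723273 + √(18225.0 − 61.7371) = 41.723273 + 134.771150 = 176.494424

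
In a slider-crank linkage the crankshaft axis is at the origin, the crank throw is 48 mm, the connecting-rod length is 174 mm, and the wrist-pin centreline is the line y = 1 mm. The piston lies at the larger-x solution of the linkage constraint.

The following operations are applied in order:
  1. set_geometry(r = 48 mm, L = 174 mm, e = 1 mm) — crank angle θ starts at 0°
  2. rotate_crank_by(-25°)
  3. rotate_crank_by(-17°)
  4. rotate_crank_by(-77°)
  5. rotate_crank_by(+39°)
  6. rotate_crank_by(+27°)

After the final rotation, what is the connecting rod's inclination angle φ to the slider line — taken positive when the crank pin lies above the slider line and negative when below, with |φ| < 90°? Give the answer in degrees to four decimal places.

set_geometry: r = 48 mm, L = 174 mm, e = 1 mm; θ ← 0°
rotate_crank_by(-25°): θ ← 0° -25° = -25°
rotate_crank_by(-17°): θ ← -25° -17° = -42°
rotate_crank_by(-77°): θ ← -42° -77° = -119°
rotate_crank_by(+39°): θ ← -119° +39° = -80°
rotate_crank_by(+27°): θ ← -80° +27° = -53°
crank pin P = (r cos θ, r sin θ) = (28.887121, -38.334504)
h = r sin θ − e = -38.334504 − 1 = -39.334504
sin φ = h / L = -39.334504 / 174 = -0.22606037
φ = arcsin(-0.22606037) = -13.065240°

-13.0652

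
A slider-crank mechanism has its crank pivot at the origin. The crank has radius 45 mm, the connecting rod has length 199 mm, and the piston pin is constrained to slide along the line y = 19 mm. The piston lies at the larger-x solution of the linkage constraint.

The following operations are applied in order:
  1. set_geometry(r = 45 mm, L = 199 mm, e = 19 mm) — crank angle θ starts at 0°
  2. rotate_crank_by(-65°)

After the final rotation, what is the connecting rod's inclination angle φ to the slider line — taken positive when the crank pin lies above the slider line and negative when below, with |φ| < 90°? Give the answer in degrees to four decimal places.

set_geometry: r = 45 mm, L = 199 mm, e = 19 mm; θ ← 0°
rotate_crank_by(-65°): θ ← 0° -65° = -65°
crank pin P = (r cos θ, r sin θ) = (19.017822, -40.783850)
h = r sin θ − e = -40.783850 − 19 = -59.783850
sin φ = h / L = -59.783850 / 199 = -0.30042136
φ = arcsin(-0.30042136) = -17.482913°

-17.4829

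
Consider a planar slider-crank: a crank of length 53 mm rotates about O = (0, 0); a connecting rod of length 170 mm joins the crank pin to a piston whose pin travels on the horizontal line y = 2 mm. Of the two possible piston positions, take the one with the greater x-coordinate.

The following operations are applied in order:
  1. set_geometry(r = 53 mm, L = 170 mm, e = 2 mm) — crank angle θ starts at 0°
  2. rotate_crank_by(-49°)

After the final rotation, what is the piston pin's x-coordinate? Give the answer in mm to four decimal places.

set_geometry: r = 53 mm, L = 170 mm, e = 2 mm; θ ← 0°
rotate_crank_by(-49°): θ ← 0° -49° = -49°
crank pin P = (r cos θ, r sin θ) = (34.771129, -39.999608)
h = r sin θ − e = -39.999608 − 2 = -41.999608
x = r cos θ + √(L² − h²) = 34.771129 + √(28900.0 − 1763.9671) = 34.771129 + 164.730182 = 199.501311

199.5013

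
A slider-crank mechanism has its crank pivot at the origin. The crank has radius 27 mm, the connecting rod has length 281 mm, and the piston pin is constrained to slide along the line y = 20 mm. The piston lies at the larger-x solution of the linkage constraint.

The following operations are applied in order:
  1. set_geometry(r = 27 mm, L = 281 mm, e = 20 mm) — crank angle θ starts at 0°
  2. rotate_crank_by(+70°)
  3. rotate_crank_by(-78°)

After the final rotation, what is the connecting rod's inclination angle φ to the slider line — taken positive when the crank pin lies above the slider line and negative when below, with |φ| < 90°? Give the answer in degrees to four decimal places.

set_geometry: r = 27 mm, L = 281 mm, e = 20 mm; θ ← 0°
rotate_crank_by(+70°): θ ← 0° +70° = 70°
rotate_crank_by(-78°): θ ← 70° -78° = -8°
crank pin P = (r cos θ, r sin θ) = (26.737238, -3.757674)
h = r sin θ − e = -3.757674 − 20 = -23.757674
sin φ = h / L = -23.757674 / 281 = -0.08454688
φ = arcsin(-0.08454688) = -4.849969°

-4.8500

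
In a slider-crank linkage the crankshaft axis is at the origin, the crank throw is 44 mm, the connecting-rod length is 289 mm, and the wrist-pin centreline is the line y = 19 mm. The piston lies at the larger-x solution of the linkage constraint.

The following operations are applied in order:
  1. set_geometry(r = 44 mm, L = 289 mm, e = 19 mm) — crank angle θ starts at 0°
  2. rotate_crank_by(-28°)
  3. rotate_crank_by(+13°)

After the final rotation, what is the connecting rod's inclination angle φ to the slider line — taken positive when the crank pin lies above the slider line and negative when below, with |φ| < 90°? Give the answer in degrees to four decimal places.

-6.0357

set_geometry: r = 44 mm, L = 289 mm, e = 19 mm; θ ← 0°
rotate_crank_by(-28°): θ ← 0° -28° = -28°
rotate_crank_by(+13°): θ ← -28° +13° = -15°
crank pin P = (r cos θ, r sin θ) = (42.500736, -11.388038)
h = r sin θ − e = -11.388038 − 19 = -30.388038
sin φ = h / L = -30.388038 / 289 = -0.10514892
φ = arcsin(-0.10514892) = -6.035747°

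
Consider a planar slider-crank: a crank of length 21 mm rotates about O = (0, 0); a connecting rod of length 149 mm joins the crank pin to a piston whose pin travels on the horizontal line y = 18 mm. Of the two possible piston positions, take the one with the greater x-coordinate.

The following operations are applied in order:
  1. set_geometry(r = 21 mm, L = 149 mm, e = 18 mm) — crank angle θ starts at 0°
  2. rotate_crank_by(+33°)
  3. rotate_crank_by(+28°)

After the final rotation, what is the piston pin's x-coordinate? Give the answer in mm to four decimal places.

set_geometry: r = 21 mm, L = 149 mm, e = 18 mm; θ ← 0°
rotate_crank_by(+33°): θ ← 0° +33° = 33°
rotate_crank_by(+28°): θ ← 33° +28° = 61°
crank pin P = (r cos θ, r sin θ) = (10.181002, 18.367014)
h = r sin θ − e = 18.367014 − 18 = 0.367014
x = r cos θ + √(L² − h²) = 10.181002 + √(22201.0 − 0.1347) = 10.181002 + 148.999548 = 159.180550

159.1806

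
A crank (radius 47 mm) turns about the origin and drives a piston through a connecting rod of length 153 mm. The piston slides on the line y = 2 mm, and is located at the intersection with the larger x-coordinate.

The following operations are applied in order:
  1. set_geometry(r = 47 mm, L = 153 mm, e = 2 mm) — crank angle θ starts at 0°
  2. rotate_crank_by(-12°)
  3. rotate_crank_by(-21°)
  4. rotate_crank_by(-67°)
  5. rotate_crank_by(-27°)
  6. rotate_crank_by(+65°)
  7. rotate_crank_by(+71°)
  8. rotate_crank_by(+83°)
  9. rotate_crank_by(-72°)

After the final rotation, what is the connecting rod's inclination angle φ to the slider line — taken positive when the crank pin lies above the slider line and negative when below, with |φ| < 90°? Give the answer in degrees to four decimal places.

5.2783

set_geometry: r = 47 mm, L = 153 mm, e = 2 mm; θ ← 0°
rotate_crank_by(-12°): θ ← 0° -12° = -12°
rotate_crank_by(-21°): θ ← -12° -21° = -33°
rotate_crank_by(-67°): θ ← -33° -67° = -100°
rotate_crank_by(-27°): θ ← -100° -27° = -127°
rotate_crank_by(+65°): θ ← -127° +65° = -62°
rotate_crank_by(+71°): θ ← -62° +71° = 9°
rotate_crank_by(+83°): θ ← 9° +83° = 92°
rotate_crank_by(-72°): θ ← 92° -72° = 20°
crank pin P = (r cos θ, r sin θ) = (44.165553, 16.074947)
h = r sin θ − e = 16.074947 − 2 = 14.074947
sin φ = h / L = 14.074947 / 153 = 0.09199312
φ = arcsin(0.09199312) = 5.278280°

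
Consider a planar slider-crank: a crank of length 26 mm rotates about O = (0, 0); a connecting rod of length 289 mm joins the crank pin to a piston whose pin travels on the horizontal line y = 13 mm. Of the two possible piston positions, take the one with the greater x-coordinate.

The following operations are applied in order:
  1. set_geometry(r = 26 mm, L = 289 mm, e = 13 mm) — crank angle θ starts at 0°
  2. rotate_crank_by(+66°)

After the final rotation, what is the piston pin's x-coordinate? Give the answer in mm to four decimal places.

299.3751

set_geometry: r = 26 mm, L = 289 mm, e = 13 mm; θ ← 0°
rotate_crank_by(+66°): θ ← 0° +66° = 66°
crank pin P = (r cos θ, r sin θ) = (10.575153, 23.752182)
h = r sin θ − e = 23.752182 − 13 = 10.752182
x = r cos θ + √(L² − h²) = 10.575153 + √(83521.0 − 115.6094) = 10.575153 + 288.799914 = 299.375067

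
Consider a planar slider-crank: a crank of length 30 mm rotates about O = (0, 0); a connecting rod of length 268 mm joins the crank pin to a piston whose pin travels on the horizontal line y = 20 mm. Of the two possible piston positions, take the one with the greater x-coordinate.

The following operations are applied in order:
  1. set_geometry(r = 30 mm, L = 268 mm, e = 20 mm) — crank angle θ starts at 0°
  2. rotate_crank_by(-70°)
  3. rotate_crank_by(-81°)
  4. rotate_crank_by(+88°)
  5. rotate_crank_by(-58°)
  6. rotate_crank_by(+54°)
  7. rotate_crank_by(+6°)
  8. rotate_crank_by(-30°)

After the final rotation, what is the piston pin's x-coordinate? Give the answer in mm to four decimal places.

262.7718

set_geometry: r = 30 mm, L = 268 mm, e = 20 mm; θ ← 0°
rotate_crank_by(-70°): θ ← 0° -70° = -70°
rotate_crank_by(-81°): θ ← -70° -81° = -151°
rotate_crank_by(+88°): θ ← -151° +88° = -63°
rotate_crank_by(-58°): θ ← -63° -58° = -121°
rotate_crank_by(+54°): θ ← -121° +54° = -67°
rotate_crank_by(+6°): θ ← -67° +6° = -61°
rotate_crank_by(-30°): θ ← -61° -30° = -91°
crank pin P = (r cos θ, r sin θ) = (-0.523572, -29.995431)
h = r sin θ − e = -29.995431 − 20 = -49.995431
x = r cos θ + √(L² − h²) = -0.523572 + √(71824.0 − 2499.5431) = -0.523572 + 263.295380 = 262.771807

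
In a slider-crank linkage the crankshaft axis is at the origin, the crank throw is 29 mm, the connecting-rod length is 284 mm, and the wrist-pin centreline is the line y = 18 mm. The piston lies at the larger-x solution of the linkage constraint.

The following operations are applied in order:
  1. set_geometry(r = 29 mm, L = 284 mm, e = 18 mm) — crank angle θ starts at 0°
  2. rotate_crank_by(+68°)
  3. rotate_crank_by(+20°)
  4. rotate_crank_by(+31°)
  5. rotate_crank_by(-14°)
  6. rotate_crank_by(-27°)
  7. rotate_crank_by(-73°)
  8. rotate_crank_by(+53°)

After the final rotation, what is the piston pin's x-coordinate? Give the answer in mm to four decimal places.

299.2911

set_geometry: r = 29 mm, L = 284 mm, e = 18 mm; θ ← 0°
rotate_crank_by(+68°): θ ← 0° +68° = 68°
rotate_crank_by(+20°): θ ← 68° +20° = 88°
rotate_crank_by(+31°): θ ← 88° +31° = 119°
rotate_crank_by(-14°): θ ← 119° -14° = 105°
rotate_crank_by(-27°): θ ← 105° -27° = 78°
rotate_crank_by(-73°): θ ← 78° -73° = 5°
rotate_crank_by(+53°): θ ← 5° +53° = 58°
crank pin P = (r cos θ, r sin θ) = (15.367659, 24.593395)
h = r sin θ − e = 24.593395 − 18 = 6.593395
x = r cos θ + √(L² − h²) = 15.367659 + √(80656.0 − 43.4729) = 15.367659 + 283.923453 = 299.291112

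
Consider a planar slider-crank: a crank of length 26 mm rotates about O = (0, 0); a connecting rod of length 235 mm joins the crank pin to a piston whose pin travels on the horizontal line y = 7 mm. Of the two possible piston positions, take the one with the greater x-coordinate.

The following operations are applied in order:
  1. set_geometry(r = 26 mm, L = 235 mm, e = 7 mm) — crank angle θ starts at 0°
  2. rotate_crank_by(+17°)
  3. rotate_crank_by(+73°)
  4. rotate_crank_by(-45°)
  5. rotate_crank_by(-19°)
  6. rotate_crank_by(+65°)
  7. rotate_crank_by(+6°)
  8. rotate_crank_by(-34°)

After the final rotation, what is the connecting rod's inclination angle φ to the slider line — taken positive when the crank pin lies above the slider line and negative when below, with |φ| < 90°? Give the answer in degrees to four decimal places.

set_geometry: r = 26 mm, L = 235 mm, e = 7 mm; θ ← 0°
rotate_crank_by(+17°): θ ← 0° +17° = 17°
rotate_crank_by(+73°): θ ← 17° +73° = 90°
rotate_crank_by(-45°): θ ← 90° -45° = 45°
rotate_crank_by(-19°): θ ← 45° -19° = 26°
rotate_crank_by(+65°): θ ← 26° +65° = 91°
rotate_crank_by(+6°): θ ← 91° +6° = 97°
rotate_crank_by(-34°): θ ← 97° -34° = 63°
crank pin P = (r cos θ, r sin θ) = (11.803753, 23.166170)
h = r sin θ − e = 23.166170 − 7 = 16.166170
sin φ = h / L = 16.166170 / 235 = 0.06879221
φ = arcsin(0.06879221) = 3.944619°

3.9446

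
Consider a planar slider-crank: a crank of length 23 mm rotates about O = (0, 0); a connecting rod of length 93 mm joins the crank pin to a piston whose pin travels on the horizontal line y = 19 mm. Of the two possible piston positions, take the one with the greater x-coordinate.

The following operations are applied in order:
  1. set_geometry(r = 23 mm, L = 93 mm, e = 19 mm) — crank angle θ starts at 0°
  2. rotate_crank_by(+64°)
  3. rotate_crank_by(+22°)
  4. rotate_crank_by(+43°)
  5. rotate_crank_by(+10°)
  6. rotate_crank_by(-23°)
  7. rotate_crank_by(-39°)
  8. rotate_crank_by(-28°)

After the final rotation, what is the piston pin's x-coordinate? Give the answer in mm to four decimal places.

108.0749

set_geometry: r = 23 mm, L = 93 mm, e = 19 mm; θ ← 0°
rotate_crank_by(+64°): θ ← 0° +64° = 64°
rotate_crank_by(+22°): θ ← 64° +22° = 86°
rotate_crank_by(+43°): θ ← 86° +43° = 129°
rotate_crank_by(+10°): θ ← 129° +10° = 139°
rotate_crank_by(-23°): θ ← 139° -23° = 116°
rotate_crank_by(-39°): θ ← 116° -39° = 77°
rotate_crank_by(-28°): θ ← 77° -28° = 49°
crank pin P = (r cos θ, r sin θ) = (15.089358, 17.358320)
h = r sin θ − e = 17.358320 − 19 = -1.641680
x = r cos θ + √(L² − h²) = 15.089358 + √(8649.0 − 2.6951) = 15.089358 + 92.985509 = 108.074867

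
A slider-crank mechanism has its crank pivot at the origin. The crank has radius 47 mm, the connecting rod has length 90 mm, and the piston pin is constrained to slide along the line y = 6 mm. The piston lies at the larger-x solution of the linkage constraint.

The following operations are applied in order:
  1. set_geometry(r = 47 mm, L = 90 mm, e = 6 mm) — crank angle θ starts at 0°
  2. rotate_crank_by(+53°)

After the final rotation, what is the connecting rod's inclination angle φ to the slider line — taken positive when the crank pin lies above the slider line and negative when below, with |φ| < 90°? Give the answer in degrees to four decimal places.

set_geometry: r = 47 mm, L = 90 mm, e = 6 mm; θ ← 0°
rotate_crank_by(+53°): θ ← 0° +53° = 53°
crank pin P = (r cos θ, r sin θ) = (28.285306, 37.535869)
h = r sin θ − e = 37.535869 − 6 = 31.535869
sin φ = h / L = 31.535869 / 90 = 0.35039854
φ = arcsin(0.35039854) = 20.511694°

20.5117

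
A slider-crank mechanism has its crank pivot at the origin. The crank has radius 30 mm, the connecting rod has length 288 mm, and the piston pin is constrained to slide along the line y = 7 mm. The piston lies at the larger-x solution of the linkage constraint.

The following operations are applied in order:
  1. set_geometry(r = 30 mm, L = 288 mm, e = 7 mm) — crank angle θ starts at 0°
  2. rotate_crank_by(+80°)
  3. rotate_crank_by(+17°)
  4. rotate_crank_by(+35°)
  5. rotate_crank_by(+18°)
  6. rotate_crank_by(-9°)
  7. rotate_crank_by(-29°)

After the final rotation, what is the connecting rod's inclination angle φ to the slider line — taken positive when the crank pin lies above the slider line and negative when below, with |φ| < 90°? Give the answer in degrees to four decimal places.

set_geometry: r = 30 mm, L = 288 mm, e = 7 mm; θ ← 0°
rotate_crank_by(+80°): θ ← 0° +80° = 80°
rotate_crank_by(+17°): θ ← 80° +17° = 97°
rotate_crank_by(+35°): θ ← 97° +35° = 132°
rotate_crank_by(+18°): θ ← 132° +18° = 150°
rotate_crank_by(-9°): θ ← 150° -9° = 141°
rotate_crank_by(-29°): θ ← 141° -29° = 112°
crank pin P = (r cos θ, r sin θ) = (-11.238198, 27.815516)
h = r sin θ − e = 27.815516 − 7 = 20.815516
sin φ = h / L = 20.815516 / 288 = 0.07227610
φ = arcsin(0.07227610) = 4.144729°

4.1447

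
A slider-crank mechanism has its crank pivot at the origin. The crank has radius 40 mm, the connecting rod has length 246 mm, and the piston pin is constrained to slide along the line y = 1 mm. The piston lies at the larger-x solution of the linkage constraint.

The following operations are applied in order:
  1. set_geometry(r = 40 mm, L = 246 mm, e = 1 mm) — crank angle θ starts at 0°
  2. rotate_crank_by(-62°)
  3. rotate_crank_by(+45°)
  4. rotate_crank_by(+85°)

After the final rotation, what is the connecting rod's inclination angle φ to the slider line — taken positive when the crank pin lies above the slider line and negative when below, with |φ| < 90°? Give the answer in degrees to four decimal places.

set_geometry: r = 40 mm, L = 246 mm, e = 1 mm; θ ← 0°
rotate_crank_by(-62°): θ ← 0° -62° = -62°
rotate_crank_by(+45°): θ ← -62° +45° = -17°
rotate_crank_by(+85°): θ ← -17° +85° = 68°
crank pin P = (r cos θ, r sin θ) = (14.984264, 37.087354)
h = r sin θ − e = 37.087354 − 1 = 36.087354
sin φ = h / L = 36.087354 / 246 = 0.14669656
φ = arcsin(0.14669656) = 8.435536°

8.4355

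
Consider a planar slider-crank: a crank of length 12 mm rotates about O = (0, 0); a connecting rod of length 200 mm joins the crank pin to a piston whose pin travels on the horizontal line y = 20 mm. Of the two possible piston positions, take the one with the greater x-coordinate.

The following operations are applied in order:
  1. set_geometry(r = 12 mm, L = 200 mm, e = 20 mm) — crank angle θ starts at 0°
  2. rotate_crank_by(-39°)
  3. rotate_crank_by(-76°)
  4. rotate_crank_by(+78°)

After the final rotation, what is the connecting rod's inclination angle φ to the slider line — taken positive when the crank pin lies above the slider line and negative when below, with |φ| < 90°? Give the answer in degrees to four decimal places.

-7.8227

set_geometry: r = 12 mm, L = 200 mm, e = 20 mm; θ ← 0°
rotate_crank_by(-39°): θ ← 0° -39° = -39°
rotate_crank_by(-76°): θ ← -39° -76° = -115°
rotate_crank_by(+78°): θ ← -115° +78° = -37°
crank pin P = (r cos θ, r sin θ) = (9.583626, -7.221780)
h = r sin θ − e = -7.221780 − 20 = -27.221780
sin φ = h / L = -27.221780 / 200 = -0.13610890
φ = arcsin(-0.13610890) = -7.822747°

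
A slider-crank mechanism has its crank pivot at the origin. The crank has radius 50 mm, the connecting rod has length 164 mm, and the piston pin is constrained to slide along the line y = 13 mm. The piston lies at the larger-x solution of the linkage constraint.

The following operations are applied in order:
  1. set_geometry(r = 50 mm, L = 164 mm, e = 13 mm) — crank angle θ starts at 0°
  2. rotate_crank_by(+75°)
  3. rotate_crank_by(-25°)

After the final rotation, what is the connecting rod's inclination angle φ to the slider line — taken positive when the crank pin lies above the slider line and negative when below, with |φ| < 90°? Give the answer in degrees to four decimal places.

set_geometry: r = 50 mm, L = 164 mm, e = 13 mm; θ ← 0°
rotate_crank_by(+75°): θ ← 0° +75° = 75°
rotate_crank_by(-25°): θ ← 75° -25° = 50°
crank pin P = (r cos θ, r sin θ) = (32.139380, 38.302222)
h = r sin θ − e = 38.302222 − 13 = 25.302222
sin φ = h / L = 25.302222 / 164 = 0.15428184
φ = arcsin(0.15428184) = 8.875148°

8.8751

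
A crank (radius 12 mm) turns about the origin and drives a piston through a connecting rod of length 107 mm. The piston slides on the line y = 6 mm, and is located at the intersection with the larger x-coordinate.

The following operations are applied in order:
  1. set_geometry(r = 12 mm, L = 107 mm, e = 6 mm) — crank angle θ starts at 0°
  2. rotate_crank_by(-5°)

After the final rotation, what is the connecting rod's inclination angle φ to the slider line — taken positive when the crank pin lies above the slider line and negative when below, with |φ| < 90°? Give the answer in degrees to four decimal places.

set_geometry: r = 12 mm, L = 107 mm, e = 6 mm; θ ← 0°
rotate_crank_by(-5°): θ ← 0° -5° = -5°
crank pin P = (r cos θ, r sin θ) = (11.954336, -1.045869)
h = r sin θ − e = -1.045869 − 6 = -7.045869
sin φ = h / L = -7.045869 / 107 = -0.06584924
φ = arcsin(-0.06584924) = -3.775616°

-3.7756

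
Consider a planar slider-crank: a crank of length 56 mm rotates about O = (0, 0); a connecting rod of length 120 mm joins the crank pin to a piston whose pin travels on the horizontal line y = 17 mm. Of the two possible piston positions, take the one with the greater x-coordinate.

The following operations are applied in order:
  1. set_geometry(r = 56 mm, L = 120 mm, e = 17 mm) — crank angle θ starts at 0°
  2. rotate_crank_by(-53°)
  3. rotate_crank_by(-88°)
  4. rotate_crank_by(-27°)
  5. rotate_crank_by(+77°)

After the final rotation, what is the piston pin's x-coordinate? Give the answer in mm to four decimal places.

94.2710

set_geometry: r = 56 mm, L = 120 mm, e = 17 mm; θ ← 0°
rotate_crank_by(-53°): θ ← 0° -53° = -53°
rotate_crank_by(-88°): θ ← -53° -88° = -141°
rotate_crank_by(-27°): θ ← -141° -27° = -168°
rotate_crank_by(+77°): θ ← -168° +77° = -91°
crank pin P = (r cos θ, r sin θ) = (-0.977335, -55.991471)
h = r sin θ − e = -55.991471 − 17 = -72.991471
x = r cos θ + √(L² − h²) = -0.977335 + √(14400.0 − 5327.7548) = -0.977335 + 95.248334 = 94.270999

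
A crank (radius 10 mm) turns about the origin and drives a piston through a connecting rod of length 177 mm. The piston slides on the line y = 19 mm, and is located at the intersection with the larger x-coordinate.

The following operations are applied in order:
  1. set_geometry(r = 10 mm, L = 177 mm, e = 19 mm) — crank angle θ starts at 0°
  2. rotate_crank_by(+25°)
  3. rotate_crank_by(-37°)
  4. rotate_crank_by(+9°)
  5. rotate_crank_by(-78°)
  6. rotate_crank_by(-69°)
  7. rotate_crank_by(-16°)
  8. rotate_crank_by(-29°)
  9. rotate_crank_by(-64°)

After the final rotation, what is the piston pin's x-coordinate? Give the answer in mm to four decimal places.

set_geometry: r = 10 mm, L = 177 mm, e = 19 mm; θ ← 0°
rotate_crank_by(+25°): θ ← 0° +25° = 25°
rotate_crank_by(-37°): θ ← 25° -37° = -12°
rotate_crank_by(+9°): θ ← -12° +9° = -3°
rotate_crank_by(-78°): θ ← -3° -78° = -81°
rotate_crank_by(-69°): θ ← -81° -69° = -150°
rotate_crank_by(-16°): θ ← -150° -16° = -166°
rotate_crank_by(-29°): θ ← -166° -29° = -195°
rotate_crank_by(-64°): θ ← -195° -64° = -259°
crank pin P = (r cos θ, r sin θ) = (-1.908090, 9.816272)
h = r sin θ − e = 9.816272 − 19 = -9.183728
x = r cos θ + √(L² − h²) = -1.908090 + √(31329.0 − 84.3409) = -1.908090 + 176.761588 = 174.853498

174.8535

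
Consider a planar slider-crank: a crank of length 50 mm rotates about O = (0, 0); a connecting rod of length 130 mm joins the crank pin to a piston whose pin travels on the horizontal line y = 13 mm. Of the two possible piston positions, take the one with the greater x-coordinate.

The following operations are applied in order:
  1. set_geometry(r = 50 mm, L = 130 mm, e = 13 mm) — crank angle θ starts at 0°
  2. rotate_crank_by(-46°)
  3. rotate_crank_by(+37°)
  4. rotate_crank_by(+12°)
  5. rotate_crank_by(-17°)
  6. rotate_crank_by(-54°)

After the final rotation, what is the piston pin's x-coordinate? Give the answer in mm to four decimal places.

134.3871

set_geometry: r = 50 mm, L = 130 mm, e = 13 mm; θ ← 0°
rotate_crank_by(-46°): θ ← 0° -46° = -46°
rotate_crank_by(+37°): θ ← -46° +37° = -9°
rotate_crank_by(+12°): θ ← -9° +12° = 3°
rotate_crank_by(-17°): θ ← 3° -17° = -14°
rotate_crank_by(-54°): θ ← -14° -54° = -68°
crank pin P = (r cos θ, r sin θ) = (18.730330, -46.359193)
h = r sin θ − e = -46.359193 − 13 = -59.359193
x = r cos θ + √(L² − h²) = 18.730330 + √(16900.0 − 3523.5138) = 18.730330 + 115.656760 = 134.387090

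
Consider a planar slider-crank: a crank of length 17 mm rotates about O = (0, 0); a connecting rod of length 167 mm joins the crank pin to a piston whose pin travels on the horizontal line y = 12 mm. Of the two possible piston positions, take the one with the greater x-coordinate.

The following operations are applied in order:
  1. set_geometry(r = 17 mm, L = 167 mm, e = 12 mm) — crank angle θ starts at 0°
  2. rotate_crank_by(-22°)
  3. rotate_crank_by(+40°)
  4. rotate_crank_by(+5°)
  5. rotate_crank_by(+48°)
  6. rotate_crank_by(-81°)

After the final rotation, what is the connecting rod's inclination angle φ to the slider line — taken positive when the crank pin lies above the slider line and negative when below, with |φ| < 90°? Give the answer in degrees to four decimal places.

set_geometry: r = 17 mm, L = 167 mm, e = 12 mm; θ ← 0°
rotate_crank_by(-22°): θ ← 0° -22° = -22°
rotate_crank_by(+40°): θ ← -22° +40° = 18°
rotate_crank_by(+5°): θ ← 18° +5° = 23°
rotate_crank_by(+48°): θ ← 23° +48° = 71°
rotate_crank_by(-81°): θ ← 71° -81° = -10°
crank pin P = (r cos θ, r sin θ) = (16.741732, -2.952019)
h = r sin θ − e = -2.952019 − 12 = -14.952019
sin φ = h / L = -14.952019 / 167 = -0.08953305
φ = arcsin(-0.08953305) = -5.136744°

-5.1367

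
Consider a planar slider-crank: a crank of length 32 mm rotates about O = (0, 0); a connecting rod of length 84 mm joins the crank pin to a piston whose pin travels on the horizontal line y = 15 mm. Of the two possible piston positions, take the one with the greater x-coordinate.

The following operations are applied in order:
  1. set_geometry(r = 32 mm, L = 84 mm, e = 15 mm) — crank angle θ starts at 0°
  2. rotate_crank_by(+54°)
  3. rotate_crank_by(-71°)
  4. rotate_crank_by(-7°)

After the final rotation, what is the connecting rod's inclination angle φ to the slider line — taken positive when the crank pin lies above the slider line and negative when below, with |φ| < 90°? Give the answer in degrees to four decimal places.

-19.4825

set_geometry: r = 32 mm, L = 84 mm, e = 15 mm; θ ← 0°
rotate_crank_by(+54°): θ ← 0° +54° = 54°
rotate_crank_by(-71°): θ ← 54° -71° = -17°
rotate_crank_by(-7°): θ ← -17° -7° = -24°
crank pin P = (r cos θ, r sin θ) = (29.233455, -13.015573)
h = r sin θ − e = -13.015573 − 15 = -28.015573
sin φ = h / L = -28.015573 / 84 = -0.33351872
φ = arcsin(-0.33351872) = -19.482487°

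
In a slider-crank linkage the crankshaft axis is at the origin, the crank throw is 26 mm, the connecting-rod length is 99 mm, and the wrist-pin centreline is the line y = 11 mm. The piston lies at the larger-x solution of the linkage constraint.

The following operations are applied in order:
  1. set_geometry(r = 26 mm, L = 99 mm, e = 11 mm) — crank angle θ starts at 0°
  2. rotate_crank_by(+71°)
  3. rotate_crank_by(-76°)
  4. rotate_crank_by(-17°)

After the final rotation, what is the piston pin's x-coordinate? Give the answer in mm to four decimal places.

120.9100

set_geometry: r = 26 mm, L = 99 mm, e = 11 mm; θ ← 0°
rotate_crank_by(+71°): θ ← 0° +71° = 71°
rotate_crank_by(-76°): θ ← 71° -76° = -5°
rotate_crank_by(-17°): θ ← -5° -17° = -22°
crank pin P = (r cos θ, r sin θ) = (24.106780, -9.739771)
h = r sin θ − e = -9.739771 − 11 = -20.739771
x = r cos θ + √(L² − h²) = 24.106780 + √(9801.0 − 430.1381) = 24.106780 + 96.803212 = 120.909992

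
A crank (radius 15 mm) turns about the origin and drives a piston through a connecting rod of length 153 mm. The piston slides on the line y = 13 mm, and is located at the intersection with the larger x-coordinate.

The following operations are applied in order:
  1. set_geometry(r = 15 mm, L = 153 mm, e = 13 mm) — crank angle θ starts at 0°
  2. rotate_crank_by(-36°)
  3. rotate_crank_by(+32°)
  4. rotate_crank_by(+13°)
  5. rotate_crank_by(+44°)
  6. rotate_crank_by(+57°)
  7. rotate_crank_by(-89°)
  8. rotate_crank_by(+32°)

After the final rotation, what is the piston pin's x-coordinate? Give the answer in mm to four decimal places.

162.0238

set_geometry: r = 15 mm, L = 153 mm, e = 13 mm; θ ← 0°
rotate_crank_by(-36°): θ ← 0° -36° = -36°
rotate_crank_by(+32°): θ ← -36° +32° = -4°
rotate_crank_by(+13°): θ ← -4° +13° = 9°
rotate_crank_by(+44°): θ ← 9° +44° = 53°
rotate_crank_by(+57°): θ ← 53° +57° = 110°
rotate_crank_by(-89°): θ ← 110° -89° = 21°
rotate_crank_by(+32°): θ ← 21° +32° = 53°
crank pin P = (r cos θ, r sin θ) = (9.027225, 11.979533)
h = r sin θ − e = 11.979533 − 13 = -1.020467
x = r cos θ + √(L² − h²) = 9.027225 + √(23409.0 − 1.0414) = 9.027225 + 152.996597 = 162.023822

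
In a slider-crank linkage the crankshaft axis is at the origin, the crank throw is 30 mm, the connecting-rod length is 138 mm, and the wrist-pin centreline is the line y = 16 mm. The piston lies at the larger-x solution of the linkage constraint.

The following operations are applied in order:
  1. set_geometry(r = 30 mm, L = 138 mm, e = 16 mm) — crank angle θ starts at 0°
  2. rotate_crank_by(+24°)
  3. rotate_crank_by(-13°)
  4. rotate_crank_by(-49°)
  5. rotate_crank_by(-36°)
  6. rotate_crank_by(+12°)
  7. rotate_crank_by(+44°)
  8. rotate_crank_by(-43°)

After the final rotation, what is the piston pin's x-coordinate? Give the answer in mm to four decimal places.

145.9212

set_geometry: r = 30 mm, L = 138 mm, e = 16 mm; θ ← 0°
rotate_crank_by(+24°): θ ← 0° +24° = 24°
rotate_crank_by(-13°): θ ← 24° -13° = 11°
rotate_crank_by(-49°): θ ← 11° -49° = -38°
rotate_crank_by(-36°): θ ← -38° -36° = -74°
rotate_crank_by(+12°): θ ← -74° +12° = -62°
rotate_crank_by(+44°): θ ← -62° +44° = -18°
rotate_crank_by(-43°): θ ← -18° -43° = -61°
crank pin P = (r cos θ, r sin θ) = (14.544289, -26.238591)
h = r sin θ − e = -26.238591 − 16 = -42.238591
x = r cos θ + √(L² − h²) = 14.544289 + √(19044.0 − 1784.0986) = 14.544289 + 131.376944 = 145.921233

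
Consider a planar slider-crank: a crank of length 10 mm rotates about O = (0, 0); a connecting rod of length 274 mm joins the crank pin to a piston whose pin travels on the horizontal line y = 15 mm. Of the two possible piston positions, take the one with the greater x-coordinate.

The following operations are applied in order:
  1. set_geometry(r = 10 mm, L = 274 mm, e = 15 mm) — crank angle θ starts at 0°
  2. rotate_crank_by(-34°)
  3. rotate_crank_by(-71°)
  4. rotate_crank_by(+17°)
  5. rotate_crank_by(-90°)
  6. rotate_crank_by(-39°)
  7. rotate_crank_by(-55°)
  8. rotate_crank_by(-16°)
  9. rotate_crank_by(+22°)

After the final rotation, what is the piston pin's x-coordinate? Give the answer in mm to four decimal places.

set_geometry: r = 10 mm, L = 274 mm, e = 15 mm; θ ← 0°
rotate_crank_by(-34°): θ ← 0° -34° = -34°
rotate_crank_by(-71°): θ ← -34° -71° = -105°
rotate_crank_by(+17°): θ ← -105° +17° = -88°
rotate_crank_by(-90°): θ ← -88° -90° = -178°
rotate_crank_by(-39°): θ ← -178° -39° = -217°
rotate_crank_by(-55°): θ ← -217° -55° = -272°
rotate_crank_by(-16°): θ ← -272° -16° = -288°
rotate_crank_by(+22°): θ ← -288° +22° = -266°
crank pin P = (r cos θ, r sin θ) = (-0.697565, 9.975641)
h = r sin θ − e = 9.975641 − 15 = -5.024359
x = r cos θ + √(L² − h²) = -0.697565 + √(75076.0 − 25.2442) = -0.697565 + 273.953930 = 273.256365

273.2564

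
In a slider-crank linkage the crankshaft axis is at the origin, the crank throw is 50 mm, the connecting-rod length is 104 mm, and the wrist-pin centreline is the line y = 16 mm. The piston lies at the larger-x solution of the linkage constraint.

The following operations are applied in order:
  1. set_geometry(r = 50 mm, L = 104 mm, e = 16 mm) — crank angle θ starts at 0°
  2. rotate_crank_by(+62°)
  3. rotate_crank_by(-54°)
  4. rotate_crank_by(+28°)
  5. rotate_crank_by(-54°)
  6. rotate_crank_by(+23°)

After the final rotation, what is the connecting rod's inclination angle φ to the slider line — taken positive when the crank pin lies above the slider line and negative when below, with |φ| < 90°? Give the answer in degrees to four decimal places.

-6.4274

set_geometry: r = 50 mm, L = 104 mm, e = 16 mm; θ ← 0°
rotate_crank_by(+62°): θ ← 0° +62° = 62°
rotate_crank_by(-54°): θ ← 62° -54° = 8°
rotate_crank_by(+28°): θ ← 8° +28° = 36°
rotate_crank_by(-54°): θ ← 36° -54° = -18°
rotate_crank_by(+23°): θ ← -18° +23° = 5°
crank pin P = (r cos θ, r sin θ) = (49.809735, 4.357787)
h = r sin θ − e = 4.357787 − 16 = -11.642213
sin φ = h / L = -11.642213 / 104 = -0.11194435
φ = arcsin(-0.11194435) = -6.427411°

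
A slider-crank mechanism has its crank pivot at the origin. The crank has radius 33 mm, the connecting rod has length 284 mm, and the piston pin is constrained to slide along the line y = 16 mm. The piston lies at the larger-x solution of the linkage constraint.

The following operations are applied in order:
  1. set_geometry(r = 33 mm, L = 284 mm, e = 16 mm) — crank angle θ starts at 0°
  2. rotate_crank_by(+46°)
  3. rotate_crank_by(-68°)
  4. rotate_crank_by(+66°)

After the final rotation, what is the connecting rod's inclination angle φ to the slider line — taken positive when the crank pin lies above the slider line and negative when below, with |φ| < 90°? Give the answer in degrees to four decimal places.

1.3970

set_geometry: r = 33 mm, L = 284 mm, e = 16 mm; θ ← 0°
rotate_crank_by(+46°): θ ← 0° +46° = 46°
rotate_crank_by(-68°): θ ← 46° -68° = -22°
rotate_crank_by(+66°): θ ← -22° +66° = 44°
crank pin P = (r cos θ, r sin θ) = (23.738213, 22.923726)
h = r sin θ − e = 22.923726 − 16 = 6.923726
sin φ = h / L = 6.923726 / 284 = 0.02437932
φ = arcsin(0.02437932) = 1.396970°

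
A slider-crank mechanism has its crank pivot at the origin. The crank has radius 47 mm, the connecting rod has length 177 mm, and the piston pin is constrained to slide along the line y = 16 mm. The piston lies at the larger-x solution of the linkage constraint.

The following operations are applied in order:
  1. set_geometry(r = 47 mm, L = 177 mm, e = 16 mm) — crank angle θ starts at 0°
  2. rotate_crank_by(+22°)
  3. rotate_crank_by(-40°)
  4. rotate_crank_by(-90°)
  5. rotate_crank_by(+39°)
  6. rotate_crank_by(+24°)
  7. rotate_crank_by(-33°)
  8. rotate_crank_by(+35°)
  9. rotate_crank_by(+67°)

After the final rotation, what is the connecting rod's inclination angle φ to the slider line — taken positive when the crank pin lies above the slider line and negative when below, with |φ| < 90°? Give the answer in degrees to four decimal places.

1.0089

set_geometry: r = 47 mm, L = 177 mm, e = 16 mm; θ ← 0°
rotate_crank_by(+22°): θ ← 0° +22° = 22°
rotate_crank_by(-40°): θ ← 22° -40° = -18°
rotate_crank_by(-90°): θ ← -18° -90° = -108°
rotate_crank_by(+39°): θ ← -108° +39° = -69°
rotate_crank_by(+24°): θ ← -69° +24° = -45°
rotate_crank_by(-33°): θ ← -45° -33° = -78°
rotate_crank_by(+35°): θ ← -78° +35° = -43°
rotate_crank_by(+67°): θ ← -43° +67° = 24°
crank pin P = (r cos θ, r sin θ) = (42.936637, 19.116622)
h = r sin θ − e = 19.116622 − 16 = 3.116622
sin φ = h / L = 3.116622 / 177 = 0.01760804
φ = arcsin(0.01760804) = 1.008918°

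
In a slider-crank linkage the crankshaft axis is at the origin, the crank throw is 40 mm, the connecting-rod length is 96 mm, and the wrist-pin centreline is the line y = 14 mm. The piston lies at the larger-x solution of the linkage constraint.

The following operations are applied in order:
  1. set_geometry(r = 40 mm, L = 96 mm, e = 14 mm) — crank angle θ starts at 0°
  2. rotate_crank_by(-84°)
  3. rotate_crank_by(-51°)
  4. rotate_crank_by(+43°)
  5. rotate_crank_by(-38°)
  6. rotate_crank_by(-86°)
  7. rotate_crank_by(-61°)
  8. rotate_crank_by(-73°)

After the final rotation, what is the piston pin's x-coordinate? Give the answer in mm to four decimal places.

135.1328

set_geometry: r = 40 mm, L = 96 mm, e = 14 mm; θ ← 0°
rotate_crank_by(-84°): θ ← 0° -84° = -84°
rotate_crank_by(-51°): θ ← -84° -51° = -135°
rotate_crank_by(+43°): θ ← -135° +43° = -92°
rotate_crank_by(-38°): θ ← -92° -38° = -130°
rotate_crank_by(-86°): θ ← -130° -86° = -216°
rotate_crank_by(-61°): θ ← -216° -61° = -277°
rotate_crank_by(-73°): θ ← -277° -73° = -350°
crank pin P = (r cos θ, r sin θ) = (39.392310, 6.945927)
h = r sin θ − e = 6.945927 − 14 = -7.054073
x = r cos θ + √(L² − h²) = 39.392310 + √(9216.0 − 49.7599) = 39.392310 + 95.740483 = 135.132793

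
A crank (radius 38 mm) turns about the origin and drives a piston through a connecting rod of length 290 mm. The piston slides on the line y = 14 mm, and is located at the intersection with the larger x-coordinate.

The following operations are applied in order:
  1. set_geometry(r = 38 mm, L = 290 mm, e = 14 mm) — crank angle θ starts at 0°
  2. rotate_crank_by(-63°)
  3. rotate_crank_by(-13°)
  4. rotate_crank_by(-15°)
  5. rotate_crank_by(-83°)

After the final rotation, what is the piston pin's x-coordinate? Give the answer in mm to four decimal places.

set_geometry: r = 38 mm, L = 290 mm, e = 14 mm; θ ← 0°
rotate_crank_by(-63°): θ ← 0° -63° = -63°
rotate_crank_by(-13°): θ ← -63° -13° = -76°
rotate_crank_by(-15°): θ ← -76° -15° = -91°
rotate_crank_by(-83°): θ ← -91° -83° = -174°
crank pin P = (r cos θ, r sin θ) = (-37.791832, -3.972082)
h = r sin θ − e = -3.972082 − 14 = -17.972082
x = r cos θ + √(L² − h²) = -37.791832 + √(84100.0 − 322.9957) = -37.791832 + 289.442575 = 251.650743

251.6507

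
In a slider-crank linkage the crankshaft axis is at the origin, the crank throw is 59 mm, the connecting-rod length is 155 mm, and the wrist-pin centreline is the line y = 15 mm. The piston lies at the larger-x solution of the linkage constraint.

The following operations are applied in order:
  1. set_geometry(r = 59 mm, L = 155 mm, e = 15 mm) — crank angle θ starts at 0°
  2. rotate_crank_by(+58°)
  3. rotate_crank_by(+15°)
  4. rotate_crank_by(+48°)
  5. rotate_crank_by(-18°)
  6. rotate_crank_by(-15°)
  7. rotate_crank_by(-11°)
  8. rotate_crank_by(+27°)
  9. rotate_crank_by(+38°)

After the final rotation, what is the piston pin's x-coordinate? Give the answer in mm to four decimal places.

set_geometry: r = 59 mm, L = 155 mm, e = 15 mm; θ ← 0°
rotate_crank_by(+58°): θ ← 0° +58° = 58°
rotate_crank_by(+15°): θ ← 58° +15° = 73°
rotate_crank_by(+48°): θ ← 73° +48° = 121°
rotate_crank_by(-18°): θ ← 121° -18° = 103°
rotate_crank_by(-15°): θ ← 103° -15° = 88°
rotate_crank_by(-11°): θ ← 88° -11° = 77°
rotate_crank_by(+27°): θ ← 77° +27° = 104°
rotate_crank_by(+38°): θ ← 104° +38° = 142°
crank pin P = (r cos θ, r sin θ) = (-46.492634, 36.324027)
h = r sin θ − e = 36.324027 − 15 = 21.324027
x = r cos θ + √(L² − h²) = -46.492634 + √(24025.0 − 454.7141) = -46.492634 + 153.526173 = 107.033539

107.0335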